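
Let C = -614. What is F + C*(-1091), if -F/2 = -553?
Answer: 670980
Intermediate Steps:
F = 1106 (F = -2*(-553) = 1106)
F + C*(-1091) = 1106 - 614*(-1091) = 1106 + 669874 = 670980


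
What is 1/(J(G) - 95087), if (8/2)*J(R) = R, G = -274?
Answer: -2/190311 ≈ -1.0509e-5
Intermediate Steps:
J(R) = R/4
1/(J(G) - 95087) = 1/((1/4)*(-274) - 95087) = 1/(-137/2 - 95087) = 1/(-190311/2) = -2/190311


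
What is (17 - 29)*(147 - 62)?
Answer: -1020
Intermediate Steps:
(17 - 29)*(147 - 62) = -12*85 = -1020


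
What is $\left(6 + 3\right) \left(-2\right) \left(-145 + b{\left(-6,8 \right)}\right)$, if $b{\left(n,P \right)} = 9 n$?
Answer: $3582$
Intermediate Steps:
$\left(6 + 3\right) \left(-2\right) \left(-145 + b{\left(-6,8 \right)}\right) = \left(6 + 3\right) \left(-2\right) \left(-145 + 9 \left(-6\right)\right) = 9 \left(-2\right) \left(-145 - 54\right) = \left(-18\right) \left(-199\right) = 3582$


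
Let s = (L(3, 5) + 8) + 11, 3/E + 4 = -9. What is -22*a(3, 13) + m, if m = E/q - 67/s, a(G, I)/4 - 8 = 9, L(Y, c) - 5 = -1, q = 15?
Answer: -2240898/1495 ≈ -1498.9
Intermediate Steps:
E = -3/13 (E = 3/(-4 - 9) = 3/(-13) = 3*(-1/13) = -3/13 ≈ -0.23077)
L(Y, c) = 4 (L(Y, c) = 5 - 1 = 4)
a(G, I) = 68 (a(G, I) = 32 + 4*9 = 32 + 36 = 68)
s = 23 (s = (4 + 8) + 11 = 12 + 11 = 23)
m = -4378/1495 (m = -3/13/15 - 67/23 = -3/13*1/15 - 67*1/23 = -1/65 - 67/23 = -4378/1495 ≈ -2.9284)
-22*a(3, 13) + m = -22*68 - 4378/1495 = -1496 - 4378/1495 = -2240898/1495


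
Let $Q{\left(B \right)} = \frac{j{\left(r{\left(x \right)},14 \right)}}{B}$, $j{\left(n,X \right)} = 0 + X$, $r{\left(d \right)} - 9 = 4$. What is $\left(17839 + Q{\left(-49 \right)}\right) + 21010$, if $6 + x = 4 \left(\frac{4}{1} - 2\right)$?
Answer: $\frac{271941}{7} \approx 38849.0$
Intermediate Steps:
$x = 2$ ($x = -6 + 4 \left(\frac{4}{1} - 2\right) = -6 + 4 \left(4 \cdot 1 - 2\right) = -6 + 4 \left(4 - 2\right) = -6 + 4 \cdot 2 = -6 + 8 = 2$)
$r{\left(d \right)} = 13$ ($r{\left(d \right)} = 9 + 4 = 13$)
$j{\left(n,X \right)} = X$
$Q{\left(B \right)} = \frac{14}{B}$
$\left(17839 + Q{\left(-49 \right)}\right) + 21010 = \left(17839 + \frac{14}{-49}\right) + 21010 = \left(17839 + 14 \left(- \frac{1}{49}\right)\right) + 21010 = \left(17839 - \frac{2}{7}\right) + 21010 = \frac{124871}{7} + 21010 = \frac{271941}{7}$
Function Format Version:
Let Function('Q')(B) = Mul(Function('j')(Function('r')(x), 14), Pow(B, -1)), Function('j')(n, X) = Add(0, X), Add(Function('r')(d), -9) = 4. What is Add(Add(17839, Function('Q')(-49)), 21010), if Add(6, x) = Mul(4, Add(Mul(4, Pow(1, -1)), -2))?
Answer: Rational(271941, 7) ≈ 38849.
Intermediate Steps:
x = 2 (x = Add(-6, Mul(4, Add(Mul(4, Pow(1, -1)), -2))) = Add(-6, Mul(4, Add(Mul(4, 1), -2))) = Add(-6, Mul(4, Add(4, -2))) = Add(-6, Mul(4, 2)) = Add(-6, 8) = 2)
Function('r')(d) = 13 (Function('r')(d) = Add(9, 4) = 13)
Function('j')(n, X) = X
Function('Q')(B) = Mul(14, Pow(B, -1))
Add(Add(17839, Function('Q')(-49)), 21010) = Add(Add(17839, Mul(14, Pow(-49, -1))), 21010) = Add(Add(17839, Mul(14, Rational(-1, 49))), 21010) = Add(Add(17839, Rational(-2, 7)), 21010) = Add(Rational(124871, 7), 21010) = Rational(271941, 7)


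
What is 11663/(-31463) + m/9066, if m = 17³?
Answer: 48840961/285243558 ≈ 0.17123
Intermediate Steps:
m = 4913
11663/(-31463) + m/9066 = 11663/(-31463) + 4913/9066 = 11663*(-1/31463) + 4913*(1/9066) = -11663/31463 + 4913/9066 = 48840961/285243558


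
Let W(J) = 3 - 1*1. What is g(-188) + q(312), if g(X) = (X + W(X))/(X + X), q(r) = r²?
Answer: 18300765/188 ≈ 97345.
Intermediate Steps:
W(J) = 2 (W(J) = 3 - 1 = 2)
g(X) = (2 + X)/(2*X) (g(X) = (X + 2)/(X + X) = (2 + X)/((2*X)) = (2 + X)*(1/(2*X)) = (2 + X)/(2*X))
g(-188) + q(312) = (½)*(2 - 188)/(-188) + 312² = (½)*(-1/188)*(-186) + 97344 = 93/188 + 97344 = 18300765/188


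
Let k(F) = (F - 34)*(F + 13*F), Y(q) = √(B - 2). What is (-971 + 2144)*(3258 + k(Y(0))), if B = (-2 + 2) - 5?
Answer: 3706680 - 558348*I*√7 ≈ 3.7067e+6 - 1.4773e+6*I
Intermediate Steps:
B = -5 (B = 0 - 5 = -5)
Y(q) = I*√7 (Y(q) = √(-5 - 2) = √(-7) = I*√7)
k(F) = 14*F*(-34 + F) (k(F) = (-34 + F)*(14*F) = 14*F*(-34 + F))
(-971 + 2144)*(3258 + k(Y(0))) = (-971 + 2144)*(3258 + 14*(I*√7)*(-34 + I*√7)) = 1173*(3258 + 14*I*√7*(-34 + I*√7)) = 3821634 + 16422*I*√7*(-34 + I*√7)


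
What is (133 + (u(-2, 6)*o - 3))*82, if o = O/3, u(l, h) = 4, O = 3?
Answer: 10988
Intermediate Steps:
o = 1 (o = 3/3 = 3*(⅓) = 1)
(133 + (u(-2, 6)*o - 3))*82 = (133 + (4*1 - 3))*82 = (133 + (4 - 3))*82 = (133 + 1)*82 = 134*82 = 10988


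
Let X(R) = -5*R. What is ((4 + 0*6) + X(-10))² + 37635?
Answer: 40551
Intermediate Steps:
((4 + 0*6) + X(-10))² + 37635 = ((4 + 0*6) - 5*(-10))² + 37635 = ((4 + 0) + 50)² + 37635 = (4 + 50)² + 37635 = 54² + 37635 = 2916 + 37635 = 40551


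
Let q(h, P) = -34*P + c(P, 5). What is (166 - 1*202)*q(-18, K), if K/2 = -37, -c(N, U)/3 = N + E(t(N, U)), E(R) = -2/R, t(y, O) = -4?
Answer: -98514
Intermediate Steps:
c(N, U) = -3/2 - 3*N (c(N, U) = -3*(N - 2/(-4)) = -3*(N - 2*(-¼)) = -3*(N + ½) = -3*(½ + N) = -3/2 - 3*N)
K = -74 (K = 2*(-37) = -74)
q(h, P) = -3/2 - 37*P (q(h, P) = -34*P + (-3/2 - 3*P) = -3/2 - 37*P)
(166 - 1*202)*q(-18, K) = (166 - 1*202)*(-3/2 - 37*(-74)) = (166 - 202)*(-3/2 + 2738) = -36*5473/2 = -98514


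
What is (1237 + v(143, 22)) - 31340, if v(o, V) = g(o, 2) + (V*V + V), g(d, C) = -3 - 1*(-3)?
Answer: -29597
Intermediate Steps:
g(d, C) = 0 (g(d, C) = -3 + 3 = 0)
v(o, V) = V + V² (v(o, V) = 0 + (V*V + V) = 0 + (V² + V) = 0 + (V + V²) = V + V²)
(1237 + v(143, 22)) - 31340 = (1237 + 22*(1 + 22)) - 31340 = (1237 + 22*23) - 31340 = (1237 + 506) - 31340 = 1743 - 31340 = -29597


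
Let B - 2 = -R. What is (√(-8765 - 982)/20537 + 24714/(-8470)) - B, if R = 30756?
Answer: 130230833/4235 + 57*I*√3/20537 ≈ 30751.0 + 0.0048073*I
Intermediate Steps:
B = -30754 (B = 2 - 1*30756 = 2 - 30756 = -30754)
(√(-8765 - 982)/20537 + 24714/(-8470)) - B = (√(-8765 - 982)/20537 + 24714/(-8470)) - 1*(-30754) = (√(-9747)*(1/20537) + 24714*(-1/8470)) + 30754 = ((57*I*√3)*(1/20537) - 12357/4235) + 30754 = (57*I*√3/20537 - 12357/4235) + 30754 = (-12357/4235 + 57*I*√3/20537) + 30754 = 130230833/4235 + 57*I*√3/20537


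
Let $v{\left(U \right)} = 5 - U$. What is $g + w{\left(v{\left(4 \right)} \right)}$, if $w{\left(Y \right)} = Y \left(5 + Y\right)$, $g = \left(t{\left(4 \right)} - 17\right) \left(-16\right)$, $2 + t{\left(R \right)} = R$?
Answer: $246$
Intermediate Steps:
$t{\left(R \right)} = -2 + R$
$g = 240$ ($g = \left(\left(-2 + 4\right) - 17\right) \left(-16\right) = \left(2 - 17\right) \left(-16\right) = \left(-15\right) \left(-16\right) = 240$)
$g + w{\left(v{\left(4 \right)} \right)} = 240 + \left(5 - 4\right) \left(5 + \left(5 - 4\right)\right) = 240 + 1 \left(5 + 1\right) = 240 + 1 \cdot 6 = 240 + 6 = 246$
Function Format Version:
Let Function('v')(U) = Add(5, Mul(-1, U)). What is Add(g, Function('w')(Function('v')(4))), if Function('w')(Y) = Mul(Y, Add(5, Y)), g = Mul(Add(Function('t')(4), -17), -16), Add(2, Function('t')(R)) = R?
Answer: 246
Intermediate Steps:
Function('t')(R) = Add(-2, R)
g = 240 (g = Mul(Add(Add(-2, 4), -17), -16) = Mul(Add(2, -17), -16) = Mul(-15, -16) = 240)
Add(g, Function('w')(Function('v')(4))) = Add(240, Mul(Add(5, Mul(-1, 4)), Add(5, Add(5, Mul(-1, 4))))) = Add(240, Mul(Add(5, -4), Add(5, Add(5, -4)))) = Add(240, Mul(1, Add(5, 1))) = Add(240, Mul(1, 6)) = Add(240, 6) = 246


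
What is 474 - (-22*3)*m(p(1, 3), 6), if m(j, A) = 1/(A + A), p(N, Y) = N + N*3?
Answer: 959/2 ≈ 479.50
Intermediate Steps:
p(N, Y) = 4*N (p(N, Y) = N + 3*N = 4*N)
m(j, A) = 1/(2*A)
474 - (-22*3)*m(p(1, 3), 6) = 474 - (-22*3)*(½)/6 = 474 - (-66)*(½)*(⅙) = 474 - (-66)/12 = 474 - 1*(-11/2) = 474 + 11/2 = 959/2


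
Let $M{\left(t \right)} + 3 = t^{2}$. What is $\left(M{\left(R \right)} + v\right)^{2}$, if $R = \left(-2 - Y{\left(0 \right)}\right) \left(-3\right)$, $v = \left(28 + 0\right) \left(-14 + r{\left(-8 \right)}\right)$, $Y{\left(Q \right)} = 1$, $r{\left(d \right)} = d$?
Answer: $289444$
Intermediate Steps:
$v = -616$ ($v = \left(28 + 0\right) \left(-14 - 8\right) = 28 \left(-22\right) = -616$)
$R = 9$ ($R = \left(-2 - 1\right) \left(-3\right) = \left(-3\right) \left(-3\right) = 9$)
$M{\left(t \right)} = -3 + t^{2}$
$\left(M{\left(R \right)} + v\right)^{2} = \left(\left(-3 + 9^{2}\right) - 616\right)^{2} = \left(\left(-3 + 81\right) - 616\right)^{2} = \left(78 - 616\right)^{2} = \left(-538\right)^{2} = 289444$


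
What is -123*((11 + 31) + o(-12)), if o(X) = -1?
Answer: -5043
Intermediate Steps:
-123*((11 + 31) + o(-12)) = -123*((11 + 31) - 1) = -123*(42 - 1) = -123*41 = -5043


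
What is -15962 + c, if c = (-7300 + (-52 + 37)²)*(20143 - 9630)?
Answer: -74395437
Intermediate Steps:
c = -74379475 (c = (-7300 + (-15)²)*10513 = (-7300 + 225)*10513 = -7075*10513 = -74379475)
-15962 + c = -15962 - 74379475 = -74395437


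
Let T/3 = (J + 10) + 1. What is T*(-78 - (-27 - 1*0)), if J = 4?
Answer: -2295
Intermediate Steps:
T = 45 (T = 3*((4 + 10) + 1) = 3*(14 + 1) = 3*15 = 45)
T*(-78 - (-27 - 1*0)) = 45*(-78 - (-27 - 1*0)) = 45*(-78 - (-27 + 0)) = 45*(-78 - 1*(-27)) = 45*(-78 + 27) = 45*(-51) = -2295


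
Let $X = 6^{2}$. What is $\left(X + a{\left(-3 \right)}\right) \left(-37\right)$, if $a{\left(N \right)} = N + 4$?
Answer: $-1369$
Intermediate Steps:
$a{\left(N \right)} = 4 + N$
$X = 36$
$\left(X + a{\left(-3 \right)}\right) \left(-37\right) = \left(36 + \left(4 - 3\right)\right) \left(-37\right) = \left(36 + 1\right) \left(-37\right) = 37 \left(-37\right) = -1369$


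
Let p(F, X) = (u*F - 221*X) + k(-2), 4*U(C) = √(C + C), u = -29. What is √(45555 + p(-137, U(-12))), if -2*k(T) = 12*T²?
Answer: √(198016 - 442*I*√6)/2 ≈ 222.5 - 0.60826*I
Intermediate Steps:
U(C) = √2*√C/4 (U(C) = √(C + C)/4 = √(2*C)/4 = (√2*√C)/4 = √2*√C/4)
k(T) = -6*T²
p(F, X) = -24 - 221*X - 29*F (p(F, X) = (-29*F - 221*X) - 6*(-2)² = (-221*X - 29*F) - 6*4 = (-221*X - 29*F) - 24 = -24 - 221*X - 29*F)
√(45555 + p(-137, U(-12))) = √(45555 + (-24 - 221*√2*√(-12)/4 - 29*(-137))) = √(45555 + (-24 - 221*√2*2*I*√3/4 + 3973)) = √(45555 + (-24 - 221*I*√6/2 + 3973)) = √(45555 + (3949 - 221*I*√6/2)) = √(49504 - 221*I*√6/2)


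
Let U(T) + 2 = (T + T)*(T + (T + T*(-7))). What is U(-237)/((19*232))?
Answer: -140423/1102 ≈ -127.43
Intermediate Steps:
U(T) = -2 - 10*T² (U(T) = -2 + (T + T)*(T + (T + T*(-7))) = -2 + (2*T)*(T + (T - 7*T)) = -2 + (2*T)*(T - 6*T) = -2 + (2*T)*(-5*T) = -2 - 10*T²)
U(-237)/((19*232)) = (-2 - 10*(-237)²)/((19*232)) = (-2 - 10*56169)/4408 = (-2 - 561690)*(1/4408) = -561692*1/4408 = -140423/1102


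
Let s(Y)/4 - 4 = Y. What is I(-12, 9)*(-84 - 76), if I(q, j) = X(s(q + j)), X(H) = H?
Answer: -640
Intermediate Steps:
s(Y) = 16 + 4*Y
I(q, j) = 16 + 4*j + 4*q (I(q, j) = 16 + 4*(q + j) = 16 + 4*(j + q) = 16 + (4*j + 4*q) = 16 + 4*j + 4*q)
I(-12, 9)*(-84 - 76) = (16 + 4*9 + 4*(-12))*(-84 - 76) = (16 + 36 - 48)*(-160) = 4*(-160) = -640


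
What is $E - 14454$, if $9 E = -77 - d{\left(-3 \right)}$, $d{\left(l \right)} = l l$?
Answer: $- \frac{130172}{9} \approx -14464.0$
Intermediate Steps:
$d{\left(l \right)} = l^{2}$
$E = - \frac{86}{9}$ ($E = \frac{-77 - \left(-3\right)^{2}}{9} = \frac{-77 - 9}{9} = \frac{1}{9} \left(-86\right) = - \frac{86}{9} \approx -9.5556$)
$E - 14454 = - \frac{86}{9} - 14454 = - \frac{130172}{9}$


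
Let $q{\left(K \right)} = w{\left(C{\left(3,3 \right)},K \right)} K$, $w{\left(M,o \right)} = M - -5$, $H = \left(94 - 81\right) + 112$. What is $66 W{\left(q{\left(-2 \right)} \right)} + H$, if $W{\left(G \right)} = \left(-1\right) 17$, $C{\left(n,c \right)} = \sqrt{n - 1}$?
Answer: $-997$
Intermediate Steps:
$H = 125$ ($H = 13 + 112 = 125$)
$C{\left(n,c \right)} = \sqrt{-1 + n}$
$w{\left(M,o \right)} = 5 + M$ ($w{\left(M,o \right)} = M + 5 = 5 + M$)
$q{\left(K \right)} = K \left(5 + \sqrt{2}\right)$ ($q{\left(K \right)} = \left(5 + \sqrt{-1 + 3}\right) K = \left(5 + \sqrt{2}\right) K = K \left(5 + \sqrt{2}\right)$)
$W{\left(G \right)} = -17$
$66 W{\left(q{\left(-2 \right)} \right)} + H = 66 \left(-17\right) + 125 = -1122 + 125 = -997$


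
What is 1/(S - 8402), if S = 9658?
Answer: 1/1256 ≈ 0.00079618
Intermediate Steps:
1/(S - 8402) = 1/(9658 - 8402) = 1/1256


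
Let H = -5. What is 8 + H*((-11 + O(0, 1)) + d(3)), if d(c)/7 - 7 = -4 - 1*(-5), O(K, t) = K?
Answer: -217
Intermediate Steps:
d(c) = 56 (d(c) = 49 + 7*(-4 - 1*(-5)) = 49 + 7*(-4 + 5) = 49 + 7*1 = 49 + 7 = 56)
8 + H*((-11 + O(0, 1)) + d(3)) = 8 - 5*((-11 + 0) + 56) = 8 - 5*(-11 + 56) = 8 - 5*45 = 8 - 225 = -217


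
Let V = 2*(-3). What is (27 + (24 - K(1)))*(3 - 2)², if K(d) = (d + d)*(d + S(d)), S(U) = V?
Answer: 61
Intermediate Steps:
V = -6
S(U) = -6
K(d) = 2*d*(-6 + d) (K(d) = (d + d)*(d - 6) = (2*d)*(-6 + d) = 2*d*(-6 + d))
(27 + (24 - K(1)))*(3 - 2)² = (27 + (24 - 2*(-6 + 1)))*(3 - 2)² = (27 + (24 - 2*(-5)))*1² = (27 + (24 - 1*(-10)))*1 = (27 + (24 + 10))*1 = (27 + 34)*1 = 61*1 = 61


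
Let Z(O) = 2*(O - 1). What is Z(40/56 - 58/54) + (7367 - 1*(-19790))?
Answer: 5132159/189 ≈ 27154.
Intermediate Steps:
Z(O) = -2 + 2*O (Z(O) = 2*(-1 + O) = -2 + 2*O)
Z(40/56 - 58/54) + (7367 - 1*(-19790)) = (-2 + 2*(40/56 - 58/54)) + (7367 - 1*(-19790)) = (-2 + 2*(40*(1/56) - 58*1/54)) + (7367 + 19790) = (-2 + 2*(5/7 - 29/27)) + 27157 = (-2 + 2*(-68/189)) + 27157 = (-2 - 136/189) + 27157 = -514/189 + 27157 = 5132159/189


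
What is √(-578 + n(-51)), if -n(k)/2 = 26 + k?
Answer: 4*I*√33 ≈ 22.978*I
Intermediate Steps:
n(k) = -52 - 2*k (n(k) = -2*(26 + k) = -52 - 2*k)
√(-578 + n(-51)) = √(-578 + (-52 - 2*(-51))) = √(-578 + (-52 + 102)) = √(-578 + 50) = √(-528) = 4*I*√33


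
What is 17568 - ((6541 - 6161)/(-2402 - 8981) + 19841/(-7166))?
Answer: 1433260487487/81570578 ≈ 17571.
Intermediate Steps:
17568 - ((6541 - 6161)/(-2402 - 8981) + 19841/(-7166)) = 17568 - (380/(-11383) + 19841*(-1/7166)) = 17568 - (380*(-1/11383) - 19841/7166) = 17568 - (-380/11383 - 19841/7166) = 17568 - 1*(-228573183/81570578) = 17568 + 228573183/81570578 = 1433260487487/81570578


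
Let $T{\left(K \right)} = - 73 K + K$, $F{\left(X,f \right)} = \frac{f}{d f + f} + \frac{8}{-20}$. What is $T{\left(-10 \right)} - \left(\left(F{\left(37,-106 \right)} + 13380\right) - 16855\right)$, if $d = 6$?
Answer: $\frac{146834}{35} \approx 4195.3$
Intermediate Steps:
$F{\left(X,f \right)} = - \frac{9}{35}$ ($F{\left(X,f \right)} = \frac{f}{6 f + f} + \frac{8}{-20} = \frac{f}{7 f} + 8 \left(- \frac{1}{20}\right) = f \frac{1}{7 f} - \frac{2}{5} = \frac{1}{7} - \frac{2}{5} = - \frac{9}{35}$)
$T{\left(K \right)} = - 72 K$
$T{\left(-10 \right)} - \left(\left(F{\left(37,-106 \right)} + 13380\right) - 16855\right) = \left(-72\right) \left(-10\right) - \left(\left(- \frac{9}{35} + 13380\right) - 16855\right) = 720 - \left(\frac{468291}{35} - 16855\right) = 720 - - \frac{121634}{35} = 720 + \frac{121634}{35} = \frac{146834}{35}$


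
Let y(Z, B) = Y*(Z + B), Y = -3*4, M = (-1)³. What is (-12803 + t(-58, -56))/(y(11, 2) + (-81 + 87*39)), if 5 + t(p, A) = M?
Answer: -12809/3156 ≈ -4.0586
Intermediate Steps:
M = -1
Y = -12
t(p, A) = -6 (t(p, A) = -5 - 1 = -6)
y(Z, B) = -12*B - 12*Z (y(Z, B) = -12*(Z + B) = -12*(B + Z) = -12*B - 12*Z)
(-12803 + t(-58, -56))/(y(11, 2) + (-81 + 87*39)) = (-12803 - 6)/((-12*2 - 12*11) + (-81 + 87*39)) = -12809/((-24 - 132) + (-81 + 3393)) = -12809/(-156 + 3312) = -12809/3156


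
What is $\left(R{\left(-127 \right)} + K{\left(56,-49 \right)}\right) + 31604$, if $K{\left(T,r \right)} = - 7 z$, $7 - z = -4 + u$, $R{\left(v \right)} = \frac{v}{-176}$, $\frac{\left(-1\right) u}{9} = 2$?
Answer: $\frac{5526703}{176} \approx 31402.0$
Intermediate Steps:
$u = -18$ ($u = \left(-9\right) 2 = -18$)
$R{\left(v \right)} = - \frac{v}{176}$ ($R{\left(v \right)} = v \left(- \frac{1}{176}\right) = - \frac{v}{176}$)
$z = 29$ ($z = 7 - \left(-4 - 18\right) = 7 - -22 = 7 + 22 = 29$)
$K{\left(T,r \right)} = -203$ ($K{\left(T,r \right)} = \left(-7\right) 29 = -203$)
$\left(R{\left(-127 \right)} + K{\left(56,-49 \right)}\right) + 31604 = \left(\left(- \frac{1}{176}\right) \left(-127\right) - 203\right) + 31604 = \left(\frac{127}{176} - 203\right) + 31604 = - \frac{35601}{176} + 31604 = \frac{5526703}{176}$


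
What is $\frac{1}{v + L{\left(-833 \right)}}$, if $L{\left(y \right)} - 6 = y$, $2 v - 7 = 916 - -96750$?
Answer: $\frac{2}{96019} \approx 2.0829 \cdot 10^{-5}$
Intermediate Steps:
$v = \frac{97673}{2}$ ($v = \frac{7}{2} + \frac{916 - -96750}{2} = \frac{7}{2} + \frac{916 + 96750}{2} = \frac{7}{2} + \frac{1}{2} \cdot 97666 = \frac{7}{2} + 48833 = \frac{97673}{2} \approx 48837.0$)
$L{\left(y \right)} = 6 + y$
$\frac{1}{v + L{\left(-833 \right)}} = \frac{1}{\frac{97673}{2} + \left(6 - 833\right)} = \frac{1}{\frac{97673}{2} - 827} = \frac{1}{\frac{96019}{2}} = \frac{2}{96019}$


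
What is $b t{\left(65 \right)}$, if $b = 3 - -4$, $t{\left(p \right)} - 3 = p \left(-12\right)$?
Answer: $-5439$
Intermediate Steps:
$t{\left(p \right)} = 3 - 12 p$ ($t{\left(p \right)} = 3 + p \left(-12\right) = 3 - 12 p$)
$b = 7$ ($b = 3 + 4 = 7$)
$b t{\left(65 \right)} = 7 \left(3 - 780\right) = 7 \left(-777\right) = -5439$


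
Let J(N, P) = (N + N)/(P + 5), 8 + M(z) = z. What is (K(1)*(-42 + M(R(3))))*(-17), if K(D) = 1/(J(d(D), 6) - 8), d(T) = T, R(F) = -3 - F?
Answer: -5236/43 ≈ -121.77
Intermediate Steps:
M(z) = -8 + z
J(N, P) = 2*N/(5 + P) (J(N, P) = (2*N)/(5 + P) = 2*N/(5 + P))
K(D) = 1/(-8 + 2*D/11) (K(D) = 1/(2*D/(5 + 6) - 8) = 1/(2*D/11 - 8) = 1/(-8 + 2*D/11))
(K(1)*(-42 + M(R(3))))*(-17) = ((11/(2*(-44 + 1)))*(-42 + (-8 + (-3 - 1*3))))*(-17) = (((11/2)/(-43))*(-42 + (-8 + (-3 - 3))))*(-17) = (((11/2)*(-1/43))*(-42 + (-8 - 6)))*(-17) = -11*(-42 - 14)/86*(-17) = -11/86*(-56)*(-17) = (308/43)*(-17) = -5236/43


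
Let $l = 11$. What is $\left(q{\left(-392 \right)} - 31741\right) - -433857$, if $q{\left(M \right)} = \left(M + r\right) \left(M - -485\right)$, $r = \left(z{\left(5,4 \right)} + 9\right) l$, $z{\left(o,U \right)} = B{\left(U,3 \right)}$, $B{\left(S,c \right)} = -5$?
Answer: $369752$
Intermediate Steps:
$z{\left(o,U \right)} = -5$
$r = 44$ ($r = \left(-5 + 9\right) 11 = 4 \cdot 11 = 44$)
$q{\left(M \right)} = \left(44 + M\right) \left(485 + M\right)$ ($q{\left(M \right)} = \left(M + 44\right) \left(M - -485\right) = \left(44 + M\right) \left(M + 485\right) = \left(44 + M\right) \left(485 + M\right)$)
$\left(q{\left(-392 \right)} - 31741\right) - -433857 = \left(\left(21340 + \left(-392\right)^{2} + 529 \left(-392\right)\right) - 31741\right) - -433857 = \left(\left(21340 + 153664 - 207368\right) - 31741\right) + 433857 = \left(-32364 - 31741\right) + 433857 = -64105 + 433857 = 369752$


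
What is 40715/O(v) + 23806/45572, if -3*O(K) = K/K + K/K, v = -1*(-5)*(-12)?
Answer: -695793041/11393 ≈ -61072.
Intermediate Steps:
v = -60 (v = 5*(-12) = -60)
O(K) = -⅔ (O(K) = -(K/K + K/K)/3 = -(1 + 1)/3 = -⅓*2 = -⅔)
40715/O(v) + 23806/45572 = 40715/(-⅔) + 23806/45572 = 40715*(-3/2) + 23806*(1/45572) = -122145/2 + 11903/22786 = -695793041/11393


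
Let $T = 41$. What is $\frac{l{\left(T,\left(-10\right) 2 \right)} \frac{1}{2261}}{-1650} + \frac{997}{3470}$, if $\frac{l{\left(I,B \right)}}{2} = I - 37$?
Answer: $\frac{371943029}{1294535550} \approx 0.28732$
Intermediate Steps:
$l{\left(I,B \right)} = -74 + 2 I$ ($l{\left(I,B \right)} = 2 \left(I - 37\right) = 2 \left(-37 + I\right) = -74 + 2 I$)
$\frac{l{\left(T,\left(-10\right) 2 \right)} \frac{1}{2261}}{-1650} + \frac{997}{3470} = \frac{\left(-74 + 2 \cdot 41\right) \frac{1}{2261}}{-1650} + \frac{997}{3470} = \left(-74 + 82\right) \frac{1}{2261} \left(- \frac{1}{1650}\right) + 997 \cdot \frac{1}{3470} = 8 \cdot \frac{1}{2261} \left(- \frac{1}{1650}\right) + \frac{997}{3470} = \frac{8}{2261} \left(- \frac{1}{1650}\right) + \frac{997}{3470} = - \frac{4}{1865325} + \frac{997}{3470} = \frac{371943029}{1294535550}$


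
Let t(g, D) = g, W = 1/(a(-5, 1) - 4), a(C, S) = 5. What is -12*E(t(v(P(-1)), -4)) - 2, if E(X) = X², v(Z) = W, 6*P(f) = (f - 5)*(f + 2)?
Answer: -14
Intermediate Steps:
P(f) = (-5 + f)*(2 + f)/6 (P(f) = ((f - 5)*(f + 2))/6 = ((-5 + f)*(2 + f))/6 = (-5 + f)*(2 + f)/6)
W = 1 (W = 1/(5 - 4) = 1/1 = 1)
v(Z) = 1
-12*E(t(v(P(-1)), -4)) - 2 = -12*1² - 2 = -12*1 - 2 = -12 - 2 = -14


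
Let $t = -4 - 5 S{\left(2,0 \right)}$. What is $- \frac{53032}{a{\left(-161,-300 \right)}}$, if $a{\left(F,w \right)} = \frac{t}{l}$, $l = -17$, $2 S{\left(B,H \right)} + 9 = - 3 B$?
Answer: $\frac{1803088}{67} \approx 26912.0$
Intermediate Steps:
$S{\left(B,H \right)} = - \frac{9}{2} - \frac{3 B}{2}$ ($S{\left(B,H \right)} = - \frac{9}{2} + \frac{\left(-3\right) B}{2} = - \frac{9}{2} - \frac{3 B}{2}$)
$t = \frac{67}{2}$ ($t = -4 - 5 \left(- \frac{9}{2} - 3\right) = -4 - - \frac{75}{2} = -4 + \frac{75}{2} = \frac{67}{2} \approx 33.5$)
$a{\left(F,w \right)} = - \frac{67}{34}$ ($a{\left(F,w \right)} = \frac{67}{2 \left(-17\right)} = \frac{67}{2} \left(- \frac{1}{17}\right) = - \frac{67}{34}$)
$- \frac{53032}{a{\left(-161,-300 \right)}} = - \frac{53032}{- \frac{67}{34}} = \left(-53032\right) \left(- \frac{34}{67}\right) = \frac{1803088}{67}$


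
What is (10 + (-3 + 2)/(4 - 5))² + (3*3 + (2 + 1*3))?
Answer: 135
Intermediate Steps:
(10 + (-3 + 2)/(4 - 5))² + (3*3 + (2 + 1*3)) = (10 - 1/(-1))² + (9 + (2 + 3)) = (10 - 1*(-1))² + (9 + 5) = (10 + 1)² + 14 = 11² + 14 = 121 + 14 = 135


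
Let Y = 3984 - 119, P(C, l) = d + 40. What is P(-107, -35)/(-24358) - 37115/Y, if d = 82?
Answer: -90451870/9414367 ≈ -9.6078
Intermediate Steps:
P(C, l) = 122 (P(C, l) = 82 + 40 = 122)
Y = 3865
P(-107, -35)/(-24358) - 37115/Y = 122/(-24358) - 37115/3865 = 122*(-1/24358) - 37115*1/3865 = -61/12179 - 7423/773 = -90451870/9414367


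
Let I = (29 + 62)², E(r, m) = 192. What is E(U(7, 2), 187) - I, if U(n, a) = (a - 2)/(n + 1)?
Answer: -8089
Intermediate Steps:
U(n, a) = (-2 + a)/(1 + n)
I = 8281 (I = 91² = 8281)
E(U(7, 2), 187) - I = 192 - 1*8281 = 192 - 8281 = -8089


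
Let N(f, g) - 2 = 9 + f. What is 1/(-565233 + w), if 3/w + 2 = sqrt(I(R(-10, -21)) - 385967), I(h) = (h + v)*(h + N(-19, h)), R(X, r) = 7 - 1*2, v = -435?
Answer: -72478131893/40967031925406538 + I*sqrt(384677)/40967031925406538 ≈ -1.7692e-6 + 1.514e-14*I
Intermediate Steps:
N(f, g) = 11 + f (N(f, g) = 2 + (9 + f) = 11 + f)
R(X, r) = 5 (R(X, r) = 7 - 2 = 5)
I(h) = (-435 + h)*(-8 + h) (I(h) = (h - 435)*(h + (11 - 19)) = (-435 + h)*(h - 8) = (-435 + h)*(-8 + h))
w = 3/(-2 + I*sqrt(384677)) (w = 3/(-2 + sqrt((3480 + 5**2 - 443*5) - 385967)) = 3/(-2 + sqrt((3480 + 25 - 2215) - 385967)) = 3/(-2 + sqrt(1290 - 385967)) = 3/(-2 + sqrt(-384677)) = 3/(-2 + I*sqrt(384677)) ≈ -1.5597e-5 - 0.0048369*I)
1/(-565233 + w) = 1/(-565233 + (-2/128227 - I*sqrt(384677)/128227)) = 1/(-72478131893/128227 - I*sqrt(384677)/128227)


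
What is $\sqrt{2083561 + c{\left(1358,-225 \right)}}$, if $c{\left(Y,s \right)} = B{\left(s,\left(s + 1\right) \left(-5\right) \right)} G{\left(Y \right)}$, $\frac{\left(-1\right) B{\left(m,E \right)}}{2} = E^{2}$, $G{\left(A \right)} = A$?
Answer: $i \sqrt{3404866839} \approx 58351.0 i$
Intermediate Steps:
$B{\left(m,E \right)} = - 2 E^{2}$
$c{\left(Y,s \right)} = - 2 Y \left(-5 - 5 s\right)^{2}$ ($c{\left(Y,s \right)} = - 2 \left(\left(s + 1\right) \left(-5\right)\right)^{2} Y = - 2 \left(\left(1 + s\right) \left(-5\right)\right)^{2} Y = - 2 \left(-5 - 5 s\right)^{2} Y = - 2 Y \left(-5 - 5 s\right)^{2}$)
$\sqrt{2083561 + c{\left(1358,-225 \right)}} = \sqrt{2083561 - 67900 \left(1 - 225\right)^{2}} = \sqrt{2083561 - 67900 \left(-224\right)^{2}} = \sqrt{2083561 - 67900 \cdot 50176} = \sqrt{2083561 - 3406950400} = \sqrt{-3404866839} = i \sqrt{3404866839}$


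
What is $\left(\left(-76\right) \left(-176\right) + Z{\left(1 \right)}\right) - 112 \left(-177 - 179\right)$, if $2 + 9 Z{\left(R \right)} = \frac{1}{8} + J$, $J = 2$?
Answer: $\frac{3833857}{72} \approx 53248.0$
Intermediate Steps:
$Z{\left(R \right)} = \frac{1}{72}$ ($Z{\left(R \right)} = - \frac{2}{9} + \frac{\frac{1}{8} + 2}{9} = - \frac{2}{9} + \frac{1}{9} \cdot \frac{17}{8} = - \frac{2}{9} + \frac{17}{72} = \frac{1}{72}$)
$\left(\left(-76\right) \left(-176\right) + Z{\left(1 \right)}\right) - 112 \left(-177 - 179\right) = \left(\left(-76\right) \left(-176\right) + \frac{1}{72}\right) - 112 \left(-177 - 179\right) = \left(13376 + \frac{1}{72}\right) - -39872 = \frac{963073}{72} + 39872 = \frac{3833857}{72}$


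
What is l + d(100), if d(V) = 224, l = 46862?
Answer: 47086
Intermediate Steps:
l + d(100) = 46862 + 224 = 47086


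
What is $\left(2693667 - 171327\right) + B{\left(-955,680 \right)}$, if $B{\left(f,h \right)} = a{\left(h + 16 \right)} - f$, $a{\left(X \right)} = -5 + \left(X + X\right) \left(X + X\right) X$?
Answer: $1351137434$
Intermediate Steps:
$a{\left(X \right)} = -5 + 4 X^{3}$ ($a{\left(X \right)} = -5 + 2 X 2 X X = -5 + 4 X^{2} X = -5 + 4 X^{3}$)
$B{\left(f,h \right)} = -5 - f + 4 \left(16 + h\right)^{3}$ ($B{\left(f,h \right)} = \left(-5 + 4 \left(h + 16\right)^{3}\right) - f = \left(-5 + 4 \left(16 + h\right)^{3}\right) - f = -5 - f + 4 \left(16 + h\right)^{3}$)
$\left(2693667 - 171327\right) + B{\left(-955,680 \right)} = \left(2693667 - 171327\right) - \left(-950 - 4 \left(16 + 680\right)^{3}\right) = 2522340 + \left(-5 + 955 + 4 \cdot 696^{3}\right) = 2522340 + \left(-5 + 955 + 4 \cdot 337153536\right) = 2522340 + \left(-5 + 955 + 1348614144\right) = 2522340 + 1348615094 = 1351137434$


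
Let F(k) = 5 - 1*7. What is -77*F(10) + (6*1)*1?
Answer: 160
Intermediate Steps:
F(k) = -2 (F(k) = 5 - 7 = -2)
-77*F(10) + (6*1)*1 = -77*(-2) + (6*1)*1 = 154 + 6*1 = 154 + 6 = 160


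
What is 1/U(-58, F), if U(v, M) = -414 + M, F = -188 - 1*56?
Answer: -1/658 ≈ -0.0015198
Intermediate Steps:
F = -244 (F = -188 - 56 = -244)
1/U(-58, F) = 1/(-414 - 244) = 1/(-658) = -1/658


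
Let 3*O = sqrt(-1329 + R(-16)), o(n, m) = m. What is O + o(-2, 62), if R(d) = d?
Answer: 62 + I*sqrt(1345)/3 ≈ 62.0 + 12.225*I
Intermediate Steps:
O = I*sqrt(1345)/3 (O = sqrt(-1329 - 16)/3 = sqrt(-1345)/3 = (I*sqrt(1345))/3 = I*sqrt(1345)/3 ≈ 12.225*I)
O + o(-2, 62) = I*sqrt(1345)/3 + 62 = 62 + I*sqrt(1345)/3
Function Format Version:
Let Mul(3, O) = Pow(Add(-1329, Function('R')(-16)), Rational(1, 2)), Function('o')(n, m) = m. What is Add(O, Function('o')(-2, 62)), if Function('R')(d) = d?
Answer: Add(62, Mul(Rational(1, 3), I, Pow(1345, Rational(1, 2)))) ≈ Add(62.000, Mul(12.225, I))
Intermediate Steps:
O = Mul(Rational(1, 3), I, Pow(1345, Rational(1, 2))) (O = Mul(Rational(1, 3), Pow(Add(-1329, -16), Rational(1, 2))) = Mul(Rational(1, 3), Pow(-1345, Rational(1, 2))) = Mul(Rational(1, 3), Mul(I, Pow(1345, Rational(1, 2)))) = Mul(Rational(1, 3), I, Pow(1345, Rational(1, 2))) ≈ Mul(12.225, I))
Add(O, Function('o')(-2, 62)) = Add(Mul(Rational(1, 3), I, Pow(1345, Rational(1, 2))), 62) = Add(62, Mul(Rational(1, 3), I, Pow(1345, Rational(1, 2))))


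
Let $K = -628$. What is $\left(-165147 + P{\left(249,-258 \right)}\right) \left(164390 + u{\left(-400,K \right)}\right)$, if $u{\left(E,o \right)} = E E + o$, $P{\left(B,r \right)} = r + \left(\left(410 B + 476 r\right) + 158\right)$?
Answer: $-60208400330$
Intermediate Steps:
$P{\left(B,r \right)} = 158 + 410 B + 477 r$ ($P{\left(B,r \right)} = r + \left(158 + 410 B + 476 r\right) = 158 + 410 B + 477 r$)
$u{\left(E,o \right)} = o + E^{2}$ ($u{\left(E,o \right)} = E^{2} + o = o + E^{2}$)
$\left(-165147 + P{\left(249,-258 \right)}\right) \left(164390 + u{\left(-400,K \right)}\right) = \left(-165147 + \left(158 + 410 \cdot 249 + 477 \left(-258\right)\right)\right) \left(164390 - \left(628 - \left(-400\right)^{2}\right)\right) = \left(-165147 + \left(158 + 102090 - 123066\right)\right) \left(164390 + \left(-628 + 160000\right)\right) = \left(-165147 - 20818\right) \left(164390 + 159372\right) = \left(-185965\right) 323762 = -60208400330$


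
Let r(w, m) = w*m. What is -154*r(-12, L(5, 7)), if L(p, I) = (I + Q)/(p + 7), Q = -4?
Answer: 462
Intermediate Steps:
L(p, I) = (-4 + I)/(7 + p) (L(p, I) = (I - 4)/(p + 7) = (-4 + I)/(7 + p))
r(w, m) = m*w
-154*r(-12, L(5, 7)) = -154*(-4 + 7)/(7 + 5)*(-12) = -154*3/12*(-12) = -154*(1/12)*3*(-12) = -77*(-12)/2 = -154*(-3) = 462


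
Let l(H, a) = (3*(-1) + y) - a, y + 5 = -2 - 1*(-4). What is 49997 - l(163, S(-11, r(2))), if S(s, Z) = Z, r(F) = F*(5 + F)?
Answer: 50017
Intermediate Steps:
y = -3 (y = -5 + (-2 - 1*(-4)) = -5 + (-2 + 4) = -5 + 2 = -3)
l(H, a) = -6 - a (l(H, a) = (3*(-1) - 3) - a = (-3 - 3) - a = -6 - a)
49997 - l(163, S(-11, r(2))) = 49997 - (-6 - 2*(5 + 2)) = 49997 - (-6 - 2*7) = 49997 - (-6 - 1*14) = 49997 - (-6 - 14) = 49997 - 1*(-20) = 49997 + 20 = 50017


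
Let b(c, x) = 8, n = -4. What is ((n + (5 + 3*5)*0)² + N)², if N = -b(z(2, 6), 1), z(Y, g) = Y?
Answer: 64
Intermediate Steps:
N = -8 (N = -1*8 = -8)
((n + (5 + 3*5)*0)² + N)² = ((-4 + (5 + 3*5)*0)² - 8)² = ((-4 + (5 + 15)*0)² - 8)² = ((-4 + 20*0)² - 8)² = ((-4 + 0)² - 8)² = ((-4)² - 8)² = (16 - 8)² = 8² = 64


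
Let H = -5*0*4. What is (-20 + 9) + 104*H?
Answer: -11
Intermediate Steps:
H = 0 (H = 0*4 = 0)
(-20 + 9) + 104*H = (-20 + 9) + 104*0 = -11 + 0 = -11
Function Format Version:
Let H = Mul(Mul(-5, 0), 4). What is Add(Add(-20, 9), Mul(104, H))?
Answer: -11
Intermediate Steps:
H = 0 (H = Mul(0, 4) = 0)
Add(Add(-20, 9), Mul(104, H)) = Add(Add(-20, 9), Mul(104, 0)) = Add(-11, 0) = -11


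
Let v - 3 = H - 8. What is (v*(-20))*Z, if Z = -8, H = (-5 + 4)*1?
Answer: -960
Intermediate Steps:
H = -1 (H = -1*1 = -1)
v = -6 (v = 3 + (-1 - 8) = 3 - 9 = -6)
(v*(-20))*Z = -6*(-20)*(-8) = 120*(-8) = -960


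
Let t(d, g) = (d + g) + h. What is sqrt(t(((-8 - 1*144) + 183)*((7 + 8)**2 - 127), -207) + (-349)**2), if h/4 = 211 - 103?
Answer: 18*sqrt(386) ≈ 353.64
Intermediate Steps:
h = 432 (h = 4*(211 - 103) = 4*108 = 432)
t(d, g) = 432 + d + g (t(d, g) = (d + g) + 432 = 432 + d + g)
sqrt(t(((-8 - 1*144) + 183)*((7 + 8)**2 - 127), -207) + (-349)**2) = sqrt((432 + ((-8 - 1*144) + 183)*((7 + 8)**2 - 127) - 207) + (-349)**2) = sqrt((432 + ((-8 - 144) + 183)*(15**2 - 127) - 207) + 121801) = sqrt((432 + (-152 + 183)*(225 - 127) - 207) + 121801) = sqrt((432 + 31*98 - 207) + 121801) = sqrt((432 + 3038 - 207) + 121801) = sqrt(3263 + 121801) = sqrt(125064) = 18*sqrt(386)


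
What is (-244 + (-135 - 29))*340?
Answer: -138720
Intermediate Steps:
(-244 + (-135 - 29))*340 = (-244 - 164)*340 = -408*340 = -138720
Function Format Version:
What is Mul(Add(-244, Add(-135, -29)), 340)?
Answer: -138720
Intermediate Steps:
Mul(Add(-244, Add(-135, -29)), 340) = Mul(Add(-244, -164), 340) = Mul(-408, 340) = -138720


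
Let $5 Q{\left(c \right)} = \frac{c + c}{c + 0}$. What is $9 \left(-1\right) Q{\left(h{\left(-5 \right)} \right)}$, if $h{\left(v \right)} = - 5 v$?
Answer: $- \frac{18}{5} \approx -3.6$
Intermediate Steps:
$Q{\left(c \right)} = \frac{2}{5}$ ($Q{\left(c \right)} = \frac{\left(c + c\right) \frac{1}{c + 0}}{5} = \frac{2 c \frac{1}{c}}{5} = \frac{1}{5} \cdot 2 = \frac{2}{5}$)
$9 \left(-1\right) Q{\left(h{\left(-5 \right)} \right)} = 9 \left(-1\right) \frac{2}{5} = \left(-9\right) \frac{2}{5} = - \frac{18}{5}$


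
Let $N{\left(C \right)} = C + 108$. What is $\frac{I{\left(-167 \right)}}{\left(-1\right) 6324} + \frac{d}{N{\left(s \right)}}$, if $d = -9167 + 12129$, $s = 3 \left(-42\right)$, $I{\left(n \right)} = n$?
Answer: $- \frac{3121447}{18972} \approx -164.53$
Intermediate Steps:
$s = -126$
$d = 2962$
$N{\left(C \right)} = 108 + C$
$\frac{I{\left(-167 \right)}}{\left(-1\right) 6324} + \frac{d}{N{\left(s \right)}} = - \frac{167}{\left(-1\right) 6324} + \frac{2962}{108 - 126} = - \frac{167}{-6324} + \frac{2962}{-18} = \left(-167\right) \left(- \frac{1}{6324}\right) + 2962 \left(- \frac{1}{18}\right) = \frac{167}{6324} - \frac{1481}{9} = - \frac{3121447}{18972}$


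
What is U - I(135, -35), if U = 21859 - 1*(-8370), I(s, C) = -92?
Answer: 30321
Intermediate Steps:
U = 30229 (U = 21859 + 8370 = 30229)
U - I(135, -35) = 30229 - 1*(-92) = 30229 + 92 = 30321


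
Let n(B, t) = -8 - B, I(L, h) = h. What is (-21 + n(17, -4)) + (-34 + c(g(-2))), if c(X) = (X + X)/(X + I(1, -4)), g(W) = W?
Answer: -238/3 ≈ -79.333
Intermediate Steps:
c(X) = 2*X/(-4 + X) (c(X) = (X + X)/(X - 4) = (2*X)/(-4 + X) = 2*X/(-4 + X))
(-21 + n(17, -4)) + (-34 + c(g(-2))) = (-21 + (-8 - 1*17)) + (-34 + 2*(-2)/(-4 - 2)) = (-21 + (-8 - 17)) + (-34 + 2*(-2)/(-6)) = (-21 - 25) + (-34 + 2*(-2)*(-⅙)) = -46 + (-34 + ⅔) = -46 - 100/3 = -238/3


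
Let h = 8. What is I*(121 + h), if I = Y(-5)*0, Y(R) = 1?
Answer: 0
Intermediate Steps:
I = 0 (I = 1*0 = 0)
I*(121 + h) = 0*(121 + 8) = 0*129 = 0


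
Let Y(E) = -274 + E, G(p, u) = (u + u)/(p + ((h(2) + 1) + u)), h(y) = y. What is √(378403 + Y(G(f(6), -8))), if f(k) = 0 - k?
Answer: √45753785/11 ≈ 614.92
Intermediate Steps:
f(k) = -k
G(p, u) = 2*u/(3 + p + u) (G(p, u) = (u + u)/(p + ((2 + 1) + u)) = (2*u)/(p + (3 + u)) = (2*u)/(3 + p + u) = 2*u/(3 + p + u))
√(378403 + Y(G(f(6), -8))) = √(378403 + (-274 + 2*(-8)/(3 - 1*6 - 8))) = √(378403 + (-274 + 2*(-8)/(3 - 6 - 8))) = √(378403 + (-274 + 2*(-8)/(-11))) = √(378403 + (-274 + 2*(-8)*(-1/11))) = √(378403 + (-274 + 16/11)) = √(378403 - 2998/11) = √(4159435/11) = √45753785/11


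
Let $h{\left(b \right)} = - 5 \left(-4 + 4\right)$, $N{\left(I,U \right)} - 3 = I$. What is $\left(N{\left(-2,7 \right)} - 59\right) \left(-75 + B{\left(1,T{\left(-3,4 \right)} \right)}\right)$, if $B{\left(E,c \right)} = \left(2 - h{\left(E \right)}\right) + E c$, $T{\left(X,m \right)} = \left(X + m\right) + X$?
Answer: $4350$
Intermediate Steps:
$N{\left(I,U \right)} = 3 + I$
$h{\left(b \right)} = 0$ ($h{\left(b \right)} = \left(-5\right) 0 = 0$)
$T{\left(X,m \right)} = m + 2 X$
$B{\left(E,c \right)} = 2 + E c$ ($B{\left(E,c \right)} = \left(2 - 0\right) + E c = \left(2 + 0\right) + E c = 2 + E c$)
$\left(N{\left(-2,7 \right)} - 59\right) \left(-75 + B{\left(1,T{\left(-3,4 \right)} \right)}\right) = \left(\left(3 - 2\right) - 59\right) \left(-75 + \left(2 + 1 \left(4 + 2 \left(-3\right)\right)\right)\right) = \left(1 - 59\right) \left(-75 + \left(2 + 1 \left(4 - 6\right)\right)\right) = - 58 \left(-75 + \left(2 + 1 \left(-2\right)\right)\right) = - 58 \left(-75 + \left(2 - 2\right)\right) = - 58 \left(-75 + 0\right) = \left(-58\right) \left(-75\right) = 4350$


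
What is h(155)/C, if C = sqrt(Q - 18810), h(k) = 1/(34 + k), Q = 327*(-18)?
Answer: -I*sqrt(14)/111132 ≈ -3.3669e-5*I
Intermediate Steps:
Q = -5886
C = 42*I*sqrt(14) (C = sqrt(-5886 - 18810) = sqrt(-24696) = 42*I*sqrt(14) ≈ 157.15*I)
h(155)/C = 1/((34 + 155)*((42*I*sqrt(14)))) = (-I*sqrt(14)/588)/189 = -I*sqrt(14)/111132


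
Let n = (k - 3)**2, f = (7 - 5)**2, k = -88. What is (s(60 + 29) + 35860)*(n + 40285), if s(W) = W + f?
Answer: 1746093398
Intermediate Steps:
f = 4 (f = 2**2 = 4)
n = 8281 (n = (-88 - 3)**2 = (-91)**2 = 8281)
s(W) = 4 + W (s(W) = W + 4 = 4 + W)
(s(60 + 29) + 35860)*(n + 40285) = ((4 + (60 + 29)) + 35860)*(8281 + 40285) = ((4 + 89) + 35860)*48566 = (93 + 35860)*48566 = 35953*48566 = 1746093398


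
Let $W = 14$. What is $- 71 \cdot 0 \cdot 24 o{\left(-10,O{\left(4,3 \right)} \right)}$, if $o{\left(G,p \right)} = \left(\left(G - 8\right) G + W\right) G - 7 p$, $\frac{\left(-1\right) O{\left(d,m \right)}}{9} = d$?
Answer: $0$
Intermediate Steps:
$O{\left(d,m \right)} = - 9 d$
$o{\left(G,p \right)} = - 7 p + G \left(14 + G \left(-8 + G\right)\right)$ ($o{\left(G,p \right)} = \left(\left(G - 8\right) G + 14\right) G - 7 p = \left(\left(-8 + G\right) G + 14\right) G - 7 p = \left(G \left(-8 + G\right) + 14\right) G - 7 p = \left(14 + G \left(-8 + G\right)\right) G - 7 p = G \left(14 + G \left(-8 + G\right)\right) - 7 p = - 7 p + G \left(14 + G \left(-8 + G\right)\right)$)
$- 71 \cdot 0 \cdot 24 o{\left(-10,O{\left(4,3 \right)} \right)} = - 71 \cdot 0 \cdot 24 \left(\left(-10\right)^{3} - 8 \left(-10\right)^{2} - 7 \left(\left(-9\right) 4\right) + 14 \left(-10\right)\right) = \left(-71\right) 0 \left(-1000 - 800 - -252 - 140\right) = 0 \left(-1000 - 800 + 252 - 140\right) = 0 \left(-1688\right) = 0$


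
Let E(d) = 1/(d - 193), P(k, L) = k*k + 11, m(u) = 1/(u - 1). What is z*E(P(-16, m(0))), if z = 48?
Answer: 24/37 ≈ 0.64865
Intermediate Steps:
m(u) = 1/(-1 + u)
P(k, L) = 11 + k² (P(k, L) = k² + 11 = 11 + k²)
E(d) = 1/(-193 + d)
z*E(P(-16, m(0))) = 48/(-193 + (11 + (-16)²)) = 48/(-193 + (11 + 256)) = 48/(-193 + 267) = 48/74 = 48*(1/74) = 24/37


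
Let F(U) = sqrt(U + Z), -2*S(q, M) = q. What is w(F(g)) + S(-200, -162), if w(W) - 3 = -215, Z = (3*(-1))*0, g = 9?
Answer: -112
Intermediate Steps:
Z = 0 (Z = -3*0 = 0)
S(q, M) = -q/2
F(U) = sqrt(U) (F(U) = sqrt(U + 0) = sqrt(U))
w(W) = -212 (w(W) = 3 - 215 = -212)
w(F(g)) + S(-200, -162) = -212 - 1/2*(-200) = -212 + 100 = -112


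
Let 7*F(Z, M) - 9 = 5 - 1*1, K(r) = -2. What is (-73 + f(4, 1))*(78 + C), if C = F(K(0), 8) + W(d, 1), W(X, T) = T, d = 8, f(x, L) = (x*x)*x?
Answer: -5094/7 ≈ -727.71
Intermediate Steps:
f(x, L) = x**3 (f(x, L) = x**2*x = x**3)
F(Z, M) = 13/7 (F(Z, M) = 9/7 + (5 - 1*1)/7 = 9/7 + (5 - 1)/7 = 9/7 + (1/7)*4 = 9/7 + 4/7 = 13/7)
C = 20/7 (C = 13/7 + 1 = 20/7 ≈ 2.8571)
(-73 + f(4, 1))*(78 + C) = (-73 + 4**3)*(78 + 20/7) = (-73 + 64)*(566/7) = -9*566/7 = -5094/7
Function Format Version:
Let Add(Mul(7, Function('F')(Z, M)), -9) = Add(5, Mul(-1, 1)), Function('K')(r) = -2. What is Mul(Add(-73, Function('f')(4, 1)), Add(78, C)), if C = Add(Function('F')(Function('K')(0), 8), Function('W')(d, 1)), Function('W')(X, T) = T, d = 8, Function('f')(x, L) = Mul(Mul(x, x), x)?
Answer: Rational(-5094, 7) ≈ -727.71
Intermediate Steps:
Function('f')(x, L) = Pow(x, 3) (Function('f')(x, L) = Mul(Pow(x, 2), x) = Pow(x, 3))
Function('F')(Z, M) = Rational(13, 7) (Function('F')(Z, M) = Add(Rational(9, 7), Mul(Rational(1, 7), Add(5, Mul(-1, 1)))) = Add(Rational(9, 7), Mul(Rational(1, 7), Add(5, -1))) = Add(Rational(9, 7), Mul(Rational(1, 7), 4)) = Add(Rational(9, 7), Rational(4, 7)) = Rational(13, 7))
C = Rational(20, 7) (C = Add(Rational(13, 7), 1) = Rational(20, 7) ≈ 2.8571)
Mul(Add(-73, Function('f')(4, 1)), Add(78, C)) = Mul(Add(-73, Pow(4, 3)), Add(78, Rational(20, 7))) = Mul(Add(-73, 64), Rational(566, 7)) = Mul(-9, Rational(566, 7)) = Rational(-5094, 7)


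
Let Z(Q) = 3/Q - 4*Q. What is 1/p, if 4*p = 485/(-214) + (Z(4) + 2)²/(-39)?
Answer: -267072/451883 ≈ -0.59102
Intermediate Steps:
Z(Q) = -4*Q + 3/Q
p = -451883/267072 (p = (485/(-214) + ((-4*4 + 3/4) + 2)²/(-39))/4 = (485*(-1/214) + ((-16 + 3*(¼)) + 2)²*(-1/39))/4 = (-485/214 + ((-16 + ¾) + 2)²*(-1/39))/4 = (-485/214 + (-61/4 + 2)²*(-1/39))/4 = (-485/214 + (-53/4)²*(-1/39))/4 = (-485/214 + (2809/16)*(-1/39))/4 = (-485/214 - 2809/624)/4 = (¼)*(-451883/66768) = -451883/267072 ≈ -1.6920)
1/p = 1/(-451883/267072) = -267072/451883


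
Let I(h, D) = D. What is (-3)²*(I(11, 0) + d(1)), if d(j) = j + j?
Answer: 18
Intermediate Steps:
d(j) = 2*j
(-3)²*(I(11, 0) + d(1)) = (-3)²*(0 + 2*1) = 9*(0 + 2) = 9*2 = 18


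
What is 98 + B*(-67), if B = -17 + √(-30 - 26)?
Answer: 1237 - 134*I*√14 ≈ 1237.0 - 501.38*I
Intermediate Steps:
B = -17 + 2*I*√14 (B = -17 + √(-56) = -17 + 2*I*√14 ≈ -17.0 + 7.4833*I)
98 + B*(-67) = 98 + (-17 + 2*I*√14)*(-67) = 98 + (1139 - 134*I*√14) = 1237 - 134*I*√14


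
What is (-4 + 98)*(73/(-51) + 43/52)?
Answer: -75341/1326 ≈ -56.818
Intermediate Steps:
(-4 + 98)*(73/(-51) + 43/52) = 94*(73*(-1/51) + 43*(1/52)) = 94*(-73/51 + 43/52) = 94*(-1603/2652) = -75341/1326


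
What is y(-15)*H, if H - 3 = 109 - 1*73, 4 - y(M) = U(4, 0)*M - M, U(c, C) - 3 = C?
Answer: 1326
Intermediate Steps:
U(c, C) = 3 + C
y(M) = 4 - 2*M (y(M) = 4 - ((3 + 0)*M - M) = 4 - (3*M - M) = 4 - 2*M)
H = 39 (H = 3 + (109 - 1*73) = 3 + (109 - 73) = 3 + 36 = 39)
y(-15)*H = (4 - 2*(-15))*39 = (4 + 30)*39 = 34*39 = 1326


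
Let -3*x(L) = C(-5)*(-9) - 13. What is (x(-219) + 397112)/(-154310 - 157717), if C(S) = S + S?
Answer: -1191259/936081 ≈ -1.2726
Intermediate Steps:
C(S) = 2*S
x(L) = -77/3 (x(L) = -((2*(-5))*(-9) - 13)/3 = -(-10*(-9) - 13)/3 = -(90 - 13)/3 = -1/3*77 = -77/3)
(x(-219) + 397112)/(-154310 - 157717) = (-77/3 + 397112)/(-154310 - 157717) = (1191259/3)/(-312027) = (1191259/3)*(-1/312027) = -1191259/936081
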